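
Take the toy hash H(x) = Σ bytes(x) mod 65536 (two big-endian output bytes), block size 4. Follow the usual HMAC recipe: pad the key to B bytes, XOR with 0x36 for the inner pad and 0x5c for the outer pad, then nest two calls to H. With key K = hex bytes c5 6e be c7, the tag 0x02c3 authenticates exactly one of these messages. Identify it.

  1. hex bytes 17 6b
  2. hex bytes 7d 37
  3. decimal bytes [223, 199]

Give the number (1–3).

Key hex bytes c5 6e be c7 is exactly B = 4 bytes: K' = c5 6e be c7.
K' ⊕ ipad = f3 58 88 f1; K' ⊕ opad = 99 32 e2 9b.
m1: inner = H(f3 58 88 f1 17 6b) = 03 46; tag = H(99 32 e2 9b 03 46) = 0291
m2: inner = H(f3 58 88 f1 7d 37) = 03 78; tag = H(99 32 e2 9b 03 78) = 02c3 ← matches
m3: inner = H(f3 58 88 f1 df c7) = 04 6a; tag = H(99 32 e2 9b 04 6a) = 02b6

2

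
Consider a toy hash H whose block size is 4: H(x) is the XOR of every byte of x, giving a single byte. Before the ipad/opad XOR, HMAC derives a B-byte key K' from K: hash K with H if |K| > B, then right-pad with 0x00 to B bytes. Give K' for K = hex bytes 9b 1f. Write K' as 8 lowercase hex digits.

9b1f0000

Key hex bytes 9b 1f is 2 bytes ≤ B = 4; zero-pad to 4 bytes: K' = 9b 1f 00 00.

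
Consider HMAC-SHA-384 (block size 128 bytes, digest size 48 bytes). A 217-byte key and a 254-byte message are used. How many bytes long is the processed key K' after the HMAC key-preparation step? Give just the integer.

Key is 217 > 128 bytes, so it is hashed to 48 bytes then zero-padded to 128: |K'| = 128.

128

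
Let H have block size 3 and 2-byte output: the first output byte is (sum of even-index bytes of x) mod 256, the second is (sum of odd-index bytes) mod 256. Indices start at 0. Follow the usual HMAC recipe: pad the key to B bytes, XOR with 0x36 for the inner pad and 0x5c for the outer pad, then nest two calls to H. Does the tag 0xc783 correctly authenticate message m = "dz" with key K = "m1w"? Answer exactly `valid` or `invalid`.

Key "m1w" = 6d 31 77 is exactly B = 3 bytes: K' = 6d 31 77.
K' ⊕ ipad = 5b 07 41; K' ⊕ opad = 31 6d 2b.
Inner hash: even-index sum = 278 mod 256 = 22; odd-index sum = 107 mod 256 = 107 → 16 6b.
Outer hash (recomputed tag): even-index sum = 199 mod 256 = 199; odd-index sum = 131 mod 256 = 131 → c7 83.
Recomputed tag = c783; claimed = c783 → match.

valid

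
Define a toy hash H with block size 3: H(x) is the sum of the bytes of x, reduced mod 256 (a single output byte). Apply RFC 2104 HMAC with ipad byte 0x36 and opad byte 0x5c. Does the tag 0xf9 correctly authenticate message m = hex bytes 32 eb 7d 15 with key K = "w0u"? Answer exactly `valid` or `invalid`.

Key "w0u" = 77 30 75 is exactly B = 3 bytes: K' = 77 30 75.
K' ⊕ ipad = 41 06 43; K' ⊕ opad = 2b 6c 29.
Inner hash: sum = 65+6+67+50+235+125+21 = 569; mod 256 = 57 → 39.
Outer hash (recomputed tag): sum = 43+108+41+57 = 249 → f9.
Recomputed tag = f9; claimed = f9 → match.

valid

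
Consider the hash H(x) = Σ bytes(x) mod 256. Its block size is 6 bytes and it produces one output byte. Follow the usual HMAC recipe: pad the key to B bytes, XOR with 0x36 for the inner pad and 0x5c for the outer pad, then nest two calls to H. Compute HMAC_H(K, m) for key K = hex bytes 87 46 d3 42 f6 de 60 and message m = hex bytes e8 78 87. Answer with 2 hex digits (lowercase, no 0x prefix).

Key hex bytes 87 46 d3 42 f6 de 60 is 7 bytes > B = 6, so hash it first: H(key) = 16, then zero-pad to 6 bytes: K' = 16 00 00 00 00 00.
K' ⊕ ipad = 20 36 36 36 36 36.  K' ⊕ opad = 4a 5c 5c 5c 5c 5c.
Inner input = (K'⊕ipad) ∥ m = 20 36 36 36 36 36 ∥ e8 78 87.
Inner hash: sum = 32+54+54+54+54+54+232+120+135 = 789; mod 256 = 21 → 15.
Outer input = (K'⊕opad) ∥ inner = 4a 5c 5c 5c 5c 5c ∥ 15.
Outer hash (tag): sum = 74+92+92+92+92+92+21 = 555; mod 256 = 43 → 2b.

2b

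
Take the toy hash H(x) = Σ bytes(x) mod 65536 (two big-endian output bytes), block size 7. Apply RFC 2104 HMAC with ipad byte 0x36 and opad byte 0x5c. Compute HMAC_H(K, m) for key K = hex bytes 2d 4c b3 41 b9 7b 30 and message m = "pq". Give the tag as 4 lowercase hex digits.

035c

Key hex bytes 2d 4c b3 41 b9 7b 30 is exactly B = 7 bytes: K' = 2d 4c b3 41 b9 7b 30.
K' ⊕ ipad = 1b 7a 85 77 8f 4d 06.  K' ⊕ opad = 71 10 ef 1d e5 27 6c.
Inner input = (K'⊕ipad) ∥ m = 1b 7a 85 77 8f 4d 06 ∥ 70 71.
Inner hash: sum = 27+122+133+119+143+77+6+112+113 = 852 → 03 54.
Outer input = (K'⊕opad) ∥ inner = 71 10 ef 1d e5 27 6c ∥ 03 54.
Outer hash (tag): sum = 113+16+239+29+229+39+108+3+84 = 860 → 03 5c.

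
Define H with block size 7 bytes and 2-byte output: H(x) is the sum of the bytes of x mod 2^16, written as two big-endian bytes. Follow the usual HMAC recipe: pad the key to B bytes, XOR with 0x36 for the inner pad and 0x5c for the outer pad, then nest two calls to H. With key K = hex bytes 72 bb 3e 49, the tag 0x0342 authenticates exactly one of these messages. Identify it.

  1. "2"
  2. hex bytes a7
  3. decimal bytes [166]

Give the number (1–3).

Key hex bytes 72 bb 3e 49 is 4 bytes ≤ B = 7; zero-pad to 7 bytes: K' = 72 bb 3e 49 00 00 00.
K' ⊕ ipad = 44 8d 08 7f 36 36 36; K' ⊕ opad = 2e e7 62 15 5c 5c 5c.
m1: inner = H(44 8d 08 7f 36 36 36 32) = 02 2c; tag = H(2e e7 62 15 5c 5c 5c 02 2c) = 02ce
m2: inner = H(44 8d 08 7f 36 36 36 a7) = 02 a1; tag = H(2e e7 62 15 5c 5c 5c 02 a1) = 0343
m3: inner = H(44 8d 08 7f 36 36 36 a6) = 02 a0; tag = H(2e e7 62 15 5c 5c 5c 02 a0) = 0342 ← matches

3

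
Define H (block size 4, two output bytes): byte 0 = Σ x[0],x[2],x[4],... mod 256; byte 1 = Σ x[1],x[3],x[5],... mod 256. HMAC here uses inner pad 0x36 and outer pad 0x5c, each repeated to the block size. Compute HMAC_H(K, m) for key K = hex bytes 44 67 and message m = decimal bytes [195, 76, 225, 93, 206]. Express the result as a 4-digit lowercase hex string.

Key hex bytes 44 67 is 2 bytes ≤ B = 4; zero-pad to 4 bytes: K' = 44 67 00 00.
K' ⊕ ipad = 72 51 36 36.  K' ⊕ opad = 18 3b 5c 5c.
Inner input = (K'⊕ipad) ∥ m = 72 51 36 36 ∥ c3 4c e1 5d ce.
Inner hash: even-index sum = 794 mod 256 = 26; odd-index sum = 304 mod 256 = 48 → 1a 30.
Outer input = (K'⊕opad) ∥ inner = 18 3b 5c 5c ∥ 1a 30.
Outer hash (tag): even-index sum = 142 mod 256 = 142; odd-index sum = 199 mod 256 = 199 → 8e c7.

8ec7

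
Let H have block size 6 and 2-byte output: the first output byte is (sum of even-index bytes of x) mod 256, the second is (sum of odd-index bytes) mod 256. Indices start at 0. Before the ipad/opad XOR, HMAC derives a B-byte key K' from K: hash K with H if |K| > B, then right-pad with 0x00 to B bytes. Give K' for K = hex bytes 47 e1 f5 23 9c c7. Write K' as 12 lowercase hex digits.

47e1f5239cc7

Key hex bytes 47 e1 f5 23 9c c7 is exactly B = 6 bytes: K' = 47 e1 f5 23 9c c7.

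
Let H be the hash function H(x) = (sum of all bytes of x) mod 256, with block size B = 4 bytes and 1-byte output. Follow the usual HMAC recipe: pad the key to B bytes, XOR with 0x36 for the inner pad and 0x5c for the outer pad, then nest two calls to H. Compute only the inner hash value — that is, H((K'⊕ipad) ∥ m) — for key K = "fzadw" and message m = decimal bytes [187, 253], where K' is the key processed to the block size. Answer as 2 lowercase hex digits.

84

Key "fzadw" = 66 7a 61 64 77 is 5 bytes > B = 4, so hash it first: H(key) = 1c, then zero-pad to 4 bytes: K' = 1c 00 00 00.
K' ⊕ ipad = 2a 36 36 36.
Inner input = 2a 36 36 36 ∥ bb fd.
Inner hash: sum = 42+54+54+54+187+253 = 644; mod 256 = 132 → 84.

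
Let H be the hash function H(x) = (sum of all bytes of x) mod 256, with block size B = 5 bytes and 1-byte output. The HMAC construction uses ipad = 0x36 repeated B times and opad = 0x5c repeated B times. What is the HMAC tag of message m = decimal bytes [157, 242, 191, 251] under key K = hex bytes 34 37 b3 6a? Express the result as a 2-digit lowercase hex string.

Key hex bytes 34 37 b3 6a is 4 bytes ≤ B = 5; zero-pad to 5 bytes: K' = 34 37 b3 6a 00.
K' ⊕ ipad = 02 01 85 5c 36.  K' ⊕ opad = 68 6b ef 36 5c.
Inner input = (K'⊕ipad) ∥ m = 02 01 85 5c 36 ∥ 9d f2 bf fb.
Inner hash: sum = 2+1+133+92+54+157+242+191+251 = 1123; mod 256 = 99 → 63.
Outer input = (K'⊕opad) ∥ inner = 68 6b ef 36 5c ∥ 63.
Outer hash (tag): sum = 104+107+239+54+92+99 = 695; mod 256 = 183 → b7.

b7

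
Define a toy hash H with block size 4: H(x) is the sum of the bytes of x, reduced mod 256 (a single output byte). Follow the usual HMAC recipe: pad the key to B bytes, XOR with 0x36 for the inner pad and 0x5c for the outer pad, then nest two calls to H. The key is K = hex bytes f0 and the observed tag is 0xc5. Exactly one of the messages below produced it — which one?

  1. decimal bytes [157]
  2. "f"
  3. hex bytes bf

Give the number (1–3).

Key hex bytes f0 is 1 byte ≤ B = 4; zero-pad to 4 bytes: K' = f0 00 00 00.
K' ⊕ ipad = c6 36 36 36; K' ⊕ opad = ac 5c 5c 5c.
m1: inner = H(c6 36 36 36 9d) = 05; tag = H(ac 5c 5c 5c 05) = c5 ← matches
m2: inner = H(c6 36 36 36 66) = ce; tag = H(ac 5c 5c 5c ce) = 8e
m3: inner = H(c6 36 36 36 bf) = 27; tag = H(ac 5c 5c 5c 27) = e7

1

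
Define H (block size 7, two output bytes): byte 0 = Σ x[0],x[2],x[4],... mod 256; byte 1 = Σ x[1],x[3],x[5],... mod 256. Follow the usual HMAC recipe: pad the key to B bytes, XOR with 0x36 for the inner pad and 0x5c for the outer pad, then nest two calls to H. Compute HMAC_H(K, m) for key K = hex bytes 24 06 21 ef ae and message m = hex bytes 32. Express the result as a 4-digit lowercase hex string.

Key hex bytes 24 06 21 ef ae is 5 bytes ≤ B = 7; zero-pad to 7 bytes: K' = 24 06 21 ef ae 00 00.
K' ⊕ ipad = 12 30 17 d9 98 36 36.  K' ⊕ opad = 78 5a 7d b3 f2 5c 5c.
Inner input = (K'⊕ipad) ∥ m = 12 30 17 d9 98 36 36 ∥ 32.
Inner hash: even-index sum = 247 mod 256 = 247; odd-index sum = 369 mod 256 = 113 → f7 71.
Outer input = (K'⊕opad) ∥ inner = 78 5a 7d b3 f2 5c 5c ∥ f7 71.
Outer hash (tag): even-index sum = 692 mod 256 = 180; odd-index sum = 608 mod 256 = 96 → b4 60.

b460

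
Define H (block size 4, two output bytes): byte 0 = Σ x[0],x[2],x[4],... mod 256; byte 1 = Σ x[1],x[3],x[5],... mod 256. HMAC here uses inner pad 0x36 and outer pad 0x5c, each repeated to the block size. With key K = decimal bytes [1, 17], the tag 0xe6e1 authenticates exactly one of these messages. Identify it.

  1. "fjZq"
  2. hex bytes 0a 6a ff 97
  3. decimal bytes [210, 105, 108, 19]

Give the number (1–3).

1

Key decimal bytes [1, 17] = 01 11 is 2 bytes ≤ B = 4; zero-pad to 4 bytes: K' = 01 11 00 00.
K' ⊕ ipad = 37 27 36 36; K' ⊕ opad = 5d 4d 5c 5c.
m1: inner = H(37 27 36 36 66 6a 5a 71) = 2d 38; tag = H(5d 4d 5c 5c 2d 38) = e6e1 ← matches
m2: inner = H(37 27 36 36 0a 6a ff 97) = 76 5e; tag = H(5d 4d 5c 5c 76 5e) = 2f07
m3: inner = H(37 27 36 36 d2 69 6c 13) = ab d9; tag = H(5d 4d 5c 5c ab d9) = 6482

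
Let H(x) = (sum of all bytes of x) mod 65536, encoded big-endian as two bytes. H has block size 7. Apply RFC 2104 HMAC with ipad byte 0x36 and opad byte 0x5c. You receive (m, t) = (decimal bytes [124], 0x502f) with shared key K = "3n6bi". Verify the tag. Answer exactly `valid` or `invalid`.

invalid

Key "3n6bi" = 33 6e 36 62 69 is 5 bytes ≤ B = 7; zero-pad to 7 bytes: K' = 33 6e 36 62 69 00 00.
K' ⊕ ipad = 05 58 00 54 5f 36 36; K' ⊕ opad = 6f 32 6a 3e 35 5c 5c.
Inner hash: sum = 5+88+0+84+95+54+54+124 = 504 → 01 f8.
Outer hash (recomputed tag): sum = 111+50+106+62+53+92+92+1+248 = 815 → 03 2f.
Recomputed tag = 032f; claimed = 502f → mismatch.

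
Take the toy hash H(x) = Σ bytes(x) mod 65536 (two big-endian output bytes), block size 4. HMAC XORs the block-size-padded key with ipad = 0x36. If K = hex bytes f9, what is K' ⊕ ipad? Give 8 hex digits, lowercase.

cf363636

Key hex bytes f9 is 1 byte ≤ B = 4; zero-pad to 4 bytes: K' = f9 00 00 00.
XOR each byte with 0x36: f9⊕36=cf, 00⊕36=36, 00⊕36=36, 00⊕36=36.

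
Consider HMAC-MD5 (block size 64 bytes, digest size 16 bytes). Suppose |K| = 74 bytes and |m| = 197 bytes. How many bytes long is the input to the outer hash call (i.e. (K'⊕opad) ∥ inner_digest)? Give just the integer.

80

Key is 74 > 64 bytes, so it is hashed to 16 bytes then zero-padded to 64: |K'| = 64.
Outer input = (K'⊕opad) ∥ H(inner) → 64 + 16 = 80 bytes.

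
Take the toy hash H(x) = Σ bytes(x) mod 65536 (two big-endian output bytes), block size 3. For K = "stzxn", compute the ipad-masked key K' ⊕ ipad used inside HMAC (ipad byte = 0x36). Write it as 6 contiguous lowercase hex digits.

Key "stzxn" = 73 74 7a 78 6e is 5 bytes > B = 3, so hash it first: H(key) = 02 47, then zero-pad to 3 bytes: K' = 02 47 00.
XOR each byte with 0x36: 02⊕36=34, 47⊕36=71, 00⊕36=36.

347136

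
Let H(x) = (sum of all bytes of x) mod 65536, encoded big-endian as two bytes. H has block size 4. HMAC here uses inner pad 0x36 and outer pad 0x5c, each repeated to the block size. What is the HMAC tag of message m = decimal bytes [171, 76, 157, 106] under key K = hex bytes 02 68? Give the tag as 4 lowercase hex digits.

Key hex bytes 02 68 is 2 bytes ≤ B = 4; zero-pad to 4 bytes: K' = 02 68 00 00.
K' ⊕ ipad = 34 5e 36 36.  K' ⊕ opad = 5e 34 5c 5c.
Inner input = (K'⊕ipad) ∥ m = 34 5e 36 36 ∥ ab 4c 9d 6a.
Inner hash: sum = 52+94+54+54+171+76+157+106 = 764 → 02 fc.
Outer input = (K'⊕opad) ∥ inner = 5e 34 5c 5c ∥ 02 fc.
Outer hash (tag): sum = 94+52+92+92+2+252 = 584 → 02 48.

0248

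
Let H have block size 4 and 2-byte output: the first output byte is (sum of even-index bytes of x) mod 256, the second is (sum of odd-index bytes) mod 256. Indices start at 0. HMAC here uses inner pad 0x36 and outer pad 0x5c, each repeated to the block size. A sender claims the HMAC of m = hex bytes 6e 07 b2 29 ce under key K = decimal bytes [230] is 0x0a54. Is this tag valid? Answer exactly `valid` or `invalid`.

Key decimal bytes [230] = e6 is 1 byte ≤ B = 4; zero-pad to 4 bytes: K' = e6 00 00 00.
K' ⊕ ipad = d0 36 36 36; K' ⊕ opad = ba 5c 5c 5c.
Inner hash: even-index sum = 756 mod 256 = 244; odd-index sum = 156 mod 256 = 156 → f4 9c.
Outer hash (recomputed tag): even-index sum = 522 mod 256 = 10; odd-index sum = 340 mod 256 = 84 → 0a 54.
Recomputed tag = 0a54; claimed = 0a54 → match.

valid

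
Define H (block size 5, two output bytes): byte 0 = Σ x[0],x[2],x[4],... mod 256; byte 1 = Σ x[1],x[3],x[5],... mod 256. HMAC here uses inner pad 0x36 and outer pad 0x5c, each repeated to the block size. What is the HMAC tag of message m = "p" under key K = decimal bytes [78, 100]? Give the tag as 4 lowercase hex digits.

c278

Key decimal bytes [78, 100] = 4e 64 is 2 bytes ≤ B = 5; zero-pad to 5 bytes: K' = 4e 64 00 00 00.
K' ⊕ ipad = 78 52 36 36 36.  K' ⊕ opad = 12 38 5c 5c 5c.
Inner input = (K'⊕ipad) ∥ m = 78 52 36 36 36 ∥ 70.
Inner hash: even-index sum = 228 mod 256 = 228; odd-index sum = 248 mod 256 = 248 → e4 f8.
Outer input = (K'⊕opad) ∥ inner = 12 38 5c 5c 5c ∥ e4 f8.
Outer hash (tag): even-index sum = 450 mod 256 = 194; odd-index sum = 376 mod 256 = 120 → c2 78.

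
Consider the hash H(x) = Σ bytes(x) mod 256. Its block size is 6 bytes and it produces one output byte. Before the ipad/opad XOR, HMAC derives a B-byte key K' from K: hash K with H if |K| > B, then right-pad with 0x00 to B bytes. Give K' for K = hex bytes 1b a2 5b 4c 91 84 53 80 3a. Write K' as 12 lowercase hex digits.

|K| = 9 > B = 6, so first hash the key.
H(K): sum = 27+162+91+76+145+132+83+128+58 = 902; mod 256 = 134 → 86.
Zero-pad H(K) = 86 to 6 bytes: K' = 86 00 00 00 00 00.

860000000000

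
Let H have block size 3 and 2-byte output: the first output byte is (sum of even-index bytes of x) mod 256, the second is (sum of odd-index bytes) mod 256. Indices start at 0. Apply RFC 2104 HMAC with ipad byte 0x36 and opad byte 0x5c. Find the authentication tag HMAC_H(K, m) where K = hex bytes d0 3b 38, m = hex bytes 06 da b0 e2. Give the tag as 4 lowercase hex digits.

Key hex bytes d0 3b 38 is exactly B = 3 bytes: K' = d0 3b 38.
K' ⊕ ipad = e6 0d 0e.  K' ⊕ opad = 8c 67 64.
Inner input = (K'⊕ipad) ∥ m = e6 0d 0e ∥ 06 da b0 e2.
Inner hash: even-index sum = 688 mod 256 = 176; odd-index sum = 195 mod 256 = 195 → b0 c3.
Outer input = (K'⊕opad) ∥ inner = 8c 67 64 ∥ b0 c3.
Outer hash (tag): even-index sum = 435 mod 256 = 179; odd-index sum = 279 mod 256 = 23 → b3 17.

b317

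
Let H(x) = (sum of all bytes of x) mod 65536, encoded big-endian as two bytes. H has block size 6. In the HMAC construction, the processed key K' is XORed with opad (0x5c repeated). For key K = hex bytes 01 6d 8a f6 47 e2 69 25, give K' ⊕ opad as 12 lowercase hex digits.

5ff95c5c5c5c

Key hex bytes 01 6d 8a f6 47 e2 69 25 is 8 bytes > B = 6, so hash it first: H(key) = 03 a5, then zero-pad to 6 bytes: K' = 03 a5 00 00 00 00.
XOR each byte with 0x5c: 03⊕5c=5f, a5⊕5c=f9, 00⊕5c=5c, 00⊕5c=5c, 00⊕5c=5c, 00⊕5c=5c.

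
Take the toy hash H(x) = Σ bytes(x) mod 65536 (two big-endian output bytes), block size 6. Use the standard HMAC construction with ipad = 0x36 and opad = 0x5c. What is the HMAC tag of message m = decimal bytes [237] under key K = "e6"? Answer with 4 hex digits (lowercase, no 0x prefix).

Key "e6" = 65 36 is 2 bytes ≤ B = 6; zero-pad to 6 bytes: K' = 65 36 00 00 00 00.
K' ⊕ ipad = 53 00 36 36 36 36.  K' ⊕ opad = 39 6a 5c 5c 5c 5c.
Inner input = (K'⊕ipad) ∥ m = 53 00 36 36 36 36 ∥ ed.
Inner hash: sum = 83+0+54+54+54+54+237 = 536 → 02 18.
Outer input = (K'⊕opad) ∥ inner = 39 6a 5c 5c 5c 5c ∥ 02 18.
Outer hash (tag): sum = 57+106+92+92+92+92+2+24 = 557 → 02 2d.

022d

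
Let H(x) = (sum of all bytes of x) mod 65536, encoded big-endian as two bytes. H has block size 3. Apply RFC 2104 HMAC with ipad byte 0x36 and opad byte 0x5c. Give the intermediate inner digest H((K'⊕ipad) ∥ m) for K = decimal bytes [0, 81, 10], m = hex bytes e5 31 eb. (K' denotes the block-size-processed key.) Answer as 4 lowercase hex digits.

Key decimal bytes [0, 81, 10] = 00 51 0a is exactly B = 3 bytes: K' = 00 51 0a.
K' ⊕ ipad = 36 67 3c.
Inner input = 36 67 3c ∥ e5 31 eb.
Inner hash: sum = 54+103+60+229+49+235 = 730 → 02 da.

02da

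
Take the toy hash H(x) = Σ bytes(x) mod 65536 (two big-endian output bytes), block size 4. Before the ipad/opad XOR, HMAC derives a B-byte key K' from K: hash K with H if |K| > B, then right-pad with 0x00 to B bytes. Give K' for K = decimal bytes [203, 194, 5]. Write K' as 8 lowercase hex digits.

cbc20500

Key decimal bytes [203, 194, 5] = cb c2 05 is 3 bytes ≤ B = 4; zero-pad to 4 bytes: K' = cb c2 05 00.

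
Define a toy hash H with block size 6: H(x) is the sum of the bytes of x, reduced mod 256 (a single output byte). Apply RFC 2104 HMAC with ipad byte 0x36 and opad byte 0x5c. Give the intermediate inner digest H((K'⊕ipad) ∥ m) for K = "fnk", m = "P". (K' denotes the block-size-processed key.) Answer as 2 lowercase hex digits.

f7

Key "fnk" = 66 6e 6b is 3 bytes ≤ B = 6; zero-pad to 6 bytes: K' = 66 6e 6b 00 00 00.
K' ⊕ ipad = 50 58 5d 36 36 36.
Inner input = 50 58 5d 36 36 36 ∥ 50.
Inner hash: sum = 80+88+93+54+54+54+80 = 503; mod 256 = 247 → f7.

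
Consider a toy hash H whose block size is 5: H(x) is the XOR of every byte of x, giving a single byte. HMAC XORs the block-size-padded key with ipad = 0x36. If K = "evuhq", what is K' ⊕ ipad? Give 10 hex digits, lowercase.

Key "evuhq" = 65 76 75 68 71 is exactly B = 5 bytes: K' = 65 76 75 68 71.
XOR each byte with 0x36: 65⊕36=53, 76⊕36=40, 75⊕36=43, 68⊕36=5e, 71⊕36=47.

5340435e47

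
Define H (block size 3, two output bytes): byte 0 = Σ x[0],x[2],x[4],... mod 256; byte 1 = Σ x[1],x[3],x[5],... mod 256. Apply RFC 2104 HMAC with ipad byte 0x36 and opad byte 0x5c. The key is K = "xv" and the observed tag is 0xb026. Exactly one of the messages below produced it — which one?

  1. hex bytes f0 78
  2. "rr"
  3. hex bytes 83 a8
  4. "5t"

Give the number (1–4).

1

Key "xv" = 78 76 is 2 bytes ≤ B = 3; zero-pad to 3 bytes: K' = 78 76 00.
K' ⊕ ipad = 4e 40 36; K' ⊕ opad = 24 2a 5c.
m1: inner = H(4e 40 36 f0 78) = fc 30; tag = H(24 2a 5c fc 30) = b026 ← matches
m2: inner = H(4e 40 36 72 72) = f6 b2; tag = H(24 2a 5c f6 b2) = 3220
m3: inner = H(4e 40 36 83 a8) = 2c c3; tag = H(24 2a 5c 2c c3) = 4356
m4: inner = H(4e 40 36 35 74) = f8 75; tag = H(24 2a 5c f8 75) = f522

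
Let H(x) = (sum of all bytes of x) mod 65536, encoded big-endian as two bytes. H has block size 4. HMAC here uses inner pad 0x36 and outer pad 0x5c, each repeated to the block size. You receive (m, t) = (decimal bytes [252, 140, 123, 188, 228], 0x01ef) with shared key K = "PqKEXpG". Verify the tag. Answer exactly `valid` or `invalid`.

valid

Key "PqKEXpG" = 50 71 4b 45 58 70 47 is 7 bytes > B = 4, so hash it first: H(key) = 02 60, then zero-pad to 4 bytes: K' = 02 60 00 00.
K' ⊕ ipad = 34 56 36 36; K' ⊕ opad = 5e 3c 5c 5c.
Inner hash: sum = 52+86+54+54+252+140+123+188+228 = 1177 → 04 99.
Outer hash (recomputed tag): sum = 94+60+92+92+4+153 = 495 → 01 ef.
Recomputed tag = 01ef; claimed = 01ef → match.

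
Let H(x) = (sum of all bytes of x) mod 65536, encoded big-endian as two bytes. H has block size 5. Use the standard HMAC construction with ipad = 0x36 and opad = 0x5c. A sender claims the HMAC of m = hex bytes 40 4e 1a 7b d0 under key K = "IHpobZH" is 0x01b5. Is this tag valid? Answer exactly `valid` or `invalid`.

invalid

Key "IHpobZH" = 49 48 70 6f 62 5a 48 is 7 bytes > B = 5, so hash it first: H(key) = 02 74, then zero-pad to 5 bytes: K' = 02 74 00 00 00.
K' ⊕ ipad = 34 42 36 36 36; K' ⊕ opad = 5e 28 5c 5c 5c.
Inner hash: sum = 52+66+54+54+54+64+78+26+123+208 = 779 → 03 0b.
Outer hash (recomputed tag): sum = 94+40+92+92+92+3+11 = 424 → 01 a8.
Recomputed tag = 01a8; claimed = 01b5 → mismatch.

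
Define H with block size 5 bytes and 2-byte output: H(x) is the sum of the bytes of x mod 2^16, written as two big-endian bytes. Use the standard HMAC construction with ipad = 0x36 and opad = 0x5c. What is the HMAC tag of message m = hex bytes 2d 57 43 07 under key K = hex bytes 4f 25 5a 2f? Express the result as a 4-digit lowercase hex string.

Key hex bytes 4f 25 5a 2f is 4 bytes ≤ B = 5; zero-pad to 5 bytes: K' = 4f 25 5a 2f 00.
K' ⊕ ipad = 79 13 6c 19 36.  K' ⊕ opad = 13 79 06 73 5c.
Inner input = (K'⊕ipad) ∥ m = 79 13 6c 19 36 ∥ 2d 57 43 07.
Inner hash: sum = 121+19+108+25+54+45+87+67+7 = 533 → 02 15.
Outer input = (K'⊕opad) ∥ inner = 13 79 06 73 5c ∥ 02 15.
Outer hash (tag): sum = 19+121+6+115+92+2+21 = 376 → 01 78.

0178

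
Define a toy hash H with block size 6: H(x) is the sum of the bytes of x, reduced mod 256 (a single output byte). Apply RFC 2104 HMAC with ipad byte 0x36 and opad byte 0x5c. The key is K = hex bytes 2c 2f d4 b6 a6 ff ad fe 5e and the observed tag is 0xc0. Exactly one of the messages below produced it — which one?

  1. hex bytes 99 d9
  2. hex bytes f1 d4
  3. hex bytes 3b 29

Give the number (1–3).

Key hex bytes 2c 2f d4 b6 a6 ff ad fe 5e is 9 bytes > B = 6, so hash it first: H(key) = 93, then zero-pad to 6 bytes: K' = 93 00 00 00 00 00.
K' ⊕ ipad = a5 36 36 36 36 36; K' ⊕ opad = cf 5c 5c 5c 5c 5c.
m1: inner = H(a5 36 36 36 36 36 99 d9) = 25; tag = H(cf 5c 5c 5c 5c 5c 25) = c0 ← matches
m2: inner = H(a5 36 36 36 36 36 f1 d4) = 78; tag = H(cf 5c 5c 5c 5c 5c 78) = 13
m3: inner = H(a5 36 36 36 36 36 3b 29) = 17; tag = H(cf 5c 5c 5c 5c 5c 17) = b2

1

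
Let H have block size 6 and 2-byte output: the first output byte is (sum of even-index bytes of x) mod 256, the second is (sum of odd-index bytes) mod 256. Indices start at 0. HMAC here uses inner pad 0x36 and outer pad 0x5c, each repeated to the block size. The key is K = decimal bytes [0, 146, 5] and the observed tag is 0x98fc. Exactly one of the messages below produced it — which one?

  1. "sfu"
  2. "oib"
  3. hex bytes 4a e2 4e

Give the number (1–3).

1

Key decimal bytes [0, 146, 5] = 00 92 05 is 3 bytes ≤ B = 6; zero-pad to 6 bytes: K' = 00 92 05 00 00 00.
K' ⊕ ipad = 36 a4 33 36 36 36; K' ⊕ opad = 5c ce 59 5c 5c 5c.
m1: inner = H(36 a4 33 36 36 36 73 66 75) = 87 76; tag = H(5c ce 59 5c 5c 5c 87 76) = 98fc ← matches
m2: inner = H(36 a4 33 36 36 36 6f 69 62) = 70 79; tag = H(5c ce 59 5c 5c 5c 70 79) = 81ff
m3: inner = H(36 a4 33 36 36 36 4a e2 4e) = 37 f2; tag = H(5c ce 59 5c 5c 5c 37 f2) = 4878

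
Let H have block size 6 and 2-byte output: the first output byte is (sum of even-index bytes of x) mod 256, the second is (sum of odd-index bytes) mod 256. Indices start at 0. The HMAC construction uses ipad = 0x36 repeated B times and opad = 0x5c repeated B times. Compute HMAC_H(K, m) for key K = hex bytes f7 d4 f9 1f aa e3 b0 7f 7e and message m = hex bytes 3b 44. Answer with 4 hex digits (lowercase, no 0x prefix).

Key hex bytes f7 d4 f9 1f aa e3 b0 7f 7e is 9 bytes > B = 6, so hash it first: H(key) = c8 55, then zero-pad to 6 bytes: K' = c8 55 00 00 00 00.
K' ⊕ ipad = fe 63 36 36 36 36.  K' ⊕ opad = 94 09 5c 5c 5c 5c.
Inner input = (K'⊕ipad) ∥ m = fe 63 36 36 36 36 ∥ 3b 44.
Inner hash: even-index sum = 421 mod 256 = 165; odd-index sum = 275 mod 256 = 19 → a5 13.
Outer input = (K'⊕opad) ∥ inner = 94 09 5c 5c 5c 5c ∥ a5 13.
Outer hash (tag): even-index sum = 497 mod 256 = 241; odd-index sum = 212 mod 256 = 212 → f1 d4.

f1d4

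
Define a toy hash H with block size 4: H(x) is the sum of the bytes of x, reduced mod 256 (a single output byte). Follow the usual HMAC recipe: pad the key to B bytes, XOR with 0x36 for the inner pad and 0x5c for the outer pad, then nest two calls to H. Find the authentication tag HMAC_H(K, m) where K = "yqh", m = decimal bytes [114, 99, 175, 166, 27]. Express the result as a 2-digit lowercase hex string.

51

Key "yqh" = 79 71 68 is 3 bytes ≤ B = 4; zero-pad to 4 bytes: K' = 79 71 68 00.
K' ⊕ ipad = 4f 47 5e 36.  K' ⊕ opad = 25 2d 34 5c.
Inner input = (K'⊕ipad) ∥ m = 4f 47 5e 36 ∥ 72 63 af a6 1b.
Inner hash: sum = 79+71+94+54+114+99+175+166+27 = 879; mod 256 = 111 → 6f.
Outer input = (K'⊕opad) ∥ inner = 25 2d 34 5c ∥ 6f.
Outer hash (tag): sum = 37+45+52+92+111 = 337; mod 256 = 81 → 51.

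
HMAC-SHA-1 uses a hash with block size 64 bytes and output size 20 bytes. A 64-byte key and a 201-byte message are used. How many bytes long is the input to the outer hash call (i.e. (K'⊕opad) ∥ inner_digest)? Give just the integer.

Key is 64 ≤ 64 bytes, zero-padded: |K'| = 64.
Outer input = (K'⊕opad) ∥ H(inner) → 64 + 20 = 84 bytes.

84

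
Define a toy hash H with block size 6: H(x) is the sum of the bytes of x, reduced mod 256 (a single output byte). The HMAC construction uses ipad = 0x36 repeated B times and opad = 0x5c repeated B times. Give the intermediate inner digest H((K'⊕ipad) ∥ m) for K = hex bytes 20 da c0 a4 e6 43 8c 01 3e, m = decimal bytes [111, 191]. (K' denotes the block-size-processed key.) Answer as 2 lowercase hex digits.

Key hex bytes 20 da c0 a4 e6 43 8c 01 3e is 9 bytes > B = 6, so hash it first: H(key) = 52, then zero-pad to 6 bytes: K' = 52 00 00 00 00 00.
K' ⊕ ipad = 64 36 36 36 36 36.
Inner input = 64 36 36 36 36 36 ∥ 6f bf.
Inner hash: sum = 100+54+54+54+54+54+111+191 = 672; mod 256 = 160 → a0.

a0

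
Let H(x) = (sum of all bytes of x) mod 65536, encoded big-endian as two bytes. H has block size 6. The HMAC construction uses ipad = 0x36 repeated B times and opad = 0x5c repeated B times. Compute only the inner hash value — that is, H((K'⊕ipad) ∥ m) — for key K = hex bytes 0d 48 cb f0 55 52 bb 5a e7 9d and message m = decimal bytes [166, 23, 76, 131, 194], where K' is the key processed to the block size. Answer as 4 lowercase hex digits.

03bf

Key hex bytes 0d 48 cb f0 55 52 bb 5a e7 9d is 10 bytes > B = 6, so hash it first: H(key) = 05 50, then zero-pad to 6 bytes: K' = 05 50 00 00 00 00.
K' ⊕ ipad = 33 66 36 36 36 36.
Inner input = 33 66 36 36 36 36 ∥ a6 17 4c 83 c2.
Inner hash: sum = 51+102+54+54+54+54+166+23+76+131+194 = 959 → 03 bf.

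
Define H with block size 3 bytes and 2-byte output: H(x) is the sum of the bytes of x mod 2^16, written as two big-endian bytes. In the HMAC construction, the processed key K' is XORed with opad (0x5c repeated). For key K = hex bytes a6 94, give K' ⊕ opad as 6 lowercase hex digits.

Key hex bytes a6 94 is 2 bytes ≤ B = 3; zero-pad to 3 bytes: K' = a6 94 00.
XOR each byte with 0x5c: a6⊕5c=fa, 94⊕5c=c8, 00⊕5c=5c.

fac85c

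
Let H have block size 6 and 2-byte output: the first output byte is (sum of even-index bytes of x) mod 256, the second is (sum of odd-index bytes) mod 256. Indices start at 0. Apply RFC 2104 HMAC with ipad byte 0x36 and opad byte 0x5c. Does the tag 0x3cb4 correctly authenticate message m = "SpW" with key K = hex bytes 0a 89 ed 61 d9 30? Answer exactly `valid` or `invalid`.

invalid

Key hex bytes 0a 89 ed 61 d9 30 is exactly B = 6 bytes: K' = 0a 89 ed 61 d9 30.
K' ⊕ ipad = 3c bf db 57 ef 06; K' ⊕ opad = 56 d5 b1 3d 85 6c.
Inner hash: even-index sum = 688 mod 256 = 176; odd-index sum = 396 mod 256 = 140 → b0 8c.
Outer hash (recomputed tag): even-index sum = 572 mod 256 = 60; odd-index sum = 522 mod 256 = 10 → 3c 0a.
Recomputed tag = 3c0a; claimed = 3cb4 → mismatch.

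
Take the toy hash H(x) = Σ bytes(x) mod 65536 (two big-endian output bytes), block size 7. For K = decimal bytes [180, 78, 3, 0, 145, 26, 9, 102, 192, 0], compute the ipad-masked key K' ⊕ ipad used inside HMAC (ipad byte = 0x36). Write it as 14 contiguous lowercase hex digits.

Key decimal bytes [180, 78, 3, 0, 145, 26, 9, 102, 192, 0] = b4 4e 03 00 91 1a 09 66 c0 00 is 10 bytes > B = 7, so hash it first: H(key) = 02 df, then zero-pad to 7 bytes: K' = 02 df 00 00 00 00 00.
XOR each byte with 0x36: 02⊕36=34, df⊕36=e9, 00⊕36=36, 00⊕36=36, 00⊕36=36, 00⊕36=36, 00⊕36=36.

34e93636363636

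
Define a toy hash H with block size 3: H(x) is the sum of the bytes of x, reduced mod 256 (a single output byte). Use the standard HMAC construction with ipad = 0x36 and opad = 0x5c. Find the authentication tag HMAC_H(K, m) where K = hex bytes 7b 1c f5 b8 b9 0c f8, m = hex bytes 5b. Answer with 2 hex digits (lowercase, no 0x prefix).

13

Key hex bytes 7b 1c f5 b8 b9 0c f8 is 7 bytes > B = 3, so hash it first: H(key) = 01, then zero-pad to 3 bytes: K' = 01 00 00.
K' ⊕ ipad = 37 36 36.  K' ⊕ opad = 5d 5c 5c.
Inner input = (K'⊕ipad) ∥ m = 37 36 36 ∥ 5b.
Inner hash: sum = 55+54+54+91 = 254 → fe.
Outer input = (K'⊕opad) ∥ inner = 5d 5c 5c ∥ fe.
Outer hash (tag): sum = 93+92+92+254 = 531; mod 256 = 19 → 13.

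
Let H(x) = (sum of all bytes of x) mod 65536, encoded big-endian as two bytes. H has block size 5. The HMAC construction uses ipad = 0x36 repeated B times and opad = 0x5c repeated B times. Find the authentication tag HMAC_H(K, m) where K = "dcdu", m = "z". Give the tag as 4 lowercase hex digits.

Key "dcdu" = 64 63 64 75 is 4 bytes ≤ B = 5; zero-pad to 5 bytes: K' = 64 63 64 75 00.
K' ⊕ ipad = 52 55 52 43 36.  K' ⊕ opad = 38 3f 38 29 5c.
Inner input = (K'⊕ipad) ∥ m = 52 55 52 43 36 ∥ 7a.
Inner hash: sum = 82+85+82+67+54+122 = 492 → 01 ec.
Outer input = (K'⊕opad) ∥ inner = 38 3f 38 29 5c ∥ 01 ec.
Outer hash (tag): sum = 56+63+56+41+92+1+236 = 545 → 02 21.

0221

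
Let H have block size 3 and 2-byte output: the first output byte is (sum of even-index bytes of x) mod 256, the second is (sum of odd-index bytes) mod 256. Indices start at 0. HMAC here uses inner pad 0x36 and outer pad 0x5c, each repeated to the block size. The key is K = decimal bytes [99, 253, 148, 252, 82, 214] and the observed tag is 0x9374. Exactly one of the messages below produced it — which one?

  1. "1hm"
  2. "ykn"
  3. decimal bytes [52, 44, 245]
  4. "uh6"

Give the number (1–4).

3

Key decimal bytes [99, 253, 148, 252, 82, 214] = 63 fd 94 fc 52 d6 is 6 bytes > B = 3, so hash it first: H(key) = 49 cf, then zero-pad to 3 bytes: K' = 49 cf 00.
K' ⊕ ipad = 7f f9 36; K' ⊕ opad = 15 93 5c.
m1: inner = H(7f f9 36 31 68 6d) = 1d 97; tag = H(15 93 5c 1d 97) = 08b0
m2: inner = H(7f f9 36 79 6b 6e) = 20 e0; tag = H(15 93 5c 20 e0) = 51b3
m3: inner = H(7f f9 36 34 2c f5) = e1 22; tag = H(15 93 5c e1 22) = 9374 ← matches
m4: inner = H(7f f9 36 75 68 36) = 1d a4; tag = H(15 93 5c 1d a4) = 15b0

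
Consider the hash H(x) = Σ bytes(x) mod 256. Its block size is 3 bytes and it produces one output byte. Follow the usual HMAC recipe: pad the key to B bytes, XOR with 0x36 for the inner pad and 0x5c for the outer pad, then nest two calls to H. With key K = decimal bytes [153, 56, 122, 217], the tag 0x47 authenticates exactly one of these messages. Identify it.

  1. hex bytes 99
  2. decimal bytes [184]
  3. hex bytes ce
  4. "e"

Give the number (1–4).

Key decimal bytes [153, 56, 122, 217] = 99 38 7a d9 is 4 bytes > B = 3, so hash it first: H(key) = 24, then zero-pad to 3 bytes: K' = 24 00 00.
K' ⊕ ipad = 12 36 36; K' ⊕ opad = 78 5c 5c.
m1: inner = H(12 36 36 99) = 17; tag = H(78 5c 5c 17) = 47 ← matches
m2: inner = H(12 36 36 b8) = 36; tag = H(78 5c 5c 36) = 66
m3: inner = H(12 36 36 ce) = 4c; tag = H(78 5c 5c 4c) = 7c
m4: inner = H(12 36 36 65) = e3; tag = H(78 5c 5c e3) = 13

1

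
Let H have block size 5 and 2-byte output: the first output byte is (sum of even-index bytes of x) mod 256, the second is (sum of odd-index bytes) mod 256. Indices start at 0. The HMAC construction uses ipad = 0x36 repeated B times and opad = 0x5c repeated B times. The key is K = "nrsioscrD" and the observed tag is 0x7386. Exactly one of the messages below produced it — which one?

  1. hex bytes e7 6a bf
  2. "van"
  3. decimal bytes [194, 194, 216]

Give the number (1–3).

2

Key "nrsioscrD" = 6e 72 73 69 6f 73 63 72 44 is 9 bytes > B = 5, so hash it first: H(key) = f7 c0, then zero-pad to 5 bytes: K' = f7 c0 00 00 00.
K' ⊕ ipad = c1 f6 36 36 36; K' ⊕ opad = ab 9c 5c 5c 5c.
m1: inner = H(c1 f6 36 36 36 e7 6a bf) = 97 d2; tag = H(ab 9c 5c 5c 5c 97 d2) = 358f
m2: inner = H(c1 f6 36 36 36 76 61 6e) = 8e 10; tag = H(ab 9c 5c 5c 5c 8e 10) = 7386 ← matches
m3: inner = H(c1 f6 36 36 36 c2 c2 d8) = ef c6; tag = H(ab 9c 5c 5c 5c ef c6) = 29e7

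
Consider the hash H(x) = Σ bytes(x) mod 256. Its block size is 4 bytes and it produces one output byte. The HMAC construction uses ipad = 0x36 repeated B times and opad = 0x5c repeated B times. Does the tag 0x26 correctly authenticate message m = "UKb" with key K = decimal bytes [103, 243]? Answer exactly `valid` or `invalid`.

valid

Key decimal bytes [103, 243] = 67 f3 is 2 bytes ≤ B = 4; zero-pad to 4 bytes: K' = 67 f3 00 00.
K' ⊕ ipad = 51 c5 36 36; K' ⊕ opad = 3b af 5c 5c.
Inner hash: sum = 81+197+54+54+85+75+98 = 644; mod 256 = 132 → 84.
Outer hash (recomputed tag): sum = 59+175+92+92+132 = 550; mod 256 = 38 → 26.
Recomputed tag = 26; claimed = 26 → match.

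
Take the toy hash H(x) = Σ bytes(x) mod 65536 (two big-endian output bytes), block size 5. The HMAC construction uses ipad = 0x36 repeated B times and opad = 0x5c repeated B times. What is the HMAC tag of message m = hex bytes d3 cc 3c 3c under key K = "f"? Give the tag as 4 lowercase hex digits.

01ec

Key "f" = 66 is 1 byte ≤ B = 5; zero-pad to 5 bytes: K' = 66 00 00 00 00.
K' ⊕ ipad = 50 36 36 36 36.  K' ⊕ opad = 3a 5c 5c 5c 5c.
Inner input = (K'⊕ipad) ∥ m = 50 36 36 36 36 ∥ d3 cc 3c 3c.
Inner hash: sum = 80+54+54+54+54+211+204+60+60 = 831 → 03 3f.
Outer input = (K'⊕opad) ∥ inner = 3a 5c 5c 5c 5c ∥ 03 3f.
Outer hash (tag): sum = 58+92+92+92+92+3+63 = 492 → 01 ec.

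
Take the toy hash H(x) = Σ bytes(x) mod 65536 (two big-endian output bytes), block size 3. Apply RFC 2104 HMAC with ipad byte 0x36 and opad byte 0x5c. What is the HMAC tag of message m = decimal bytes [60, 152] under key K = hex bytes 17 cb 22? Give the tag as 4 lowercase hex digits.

Key hex bytes 17 cb 22 is exactly B = 3 bytes: K' = 17 cb 22.
K' ⊕ ipad = 21 fd 14.  K' ⊕ opad = 4b 97 7e.
Inner input = (K'⊕ipad) ∥ m = 21 fd 14 ∥ 3c 98.
Inner hash: sum = 33+253+20+60+152 = 518 → 02 06.
Outer input = (K'⊕opad) ∥ inner = 4b 97 7e ∥ 02 06.
Outer hash (tag): sum = 75+151+126+2+6 = 360 → 01 68.

0168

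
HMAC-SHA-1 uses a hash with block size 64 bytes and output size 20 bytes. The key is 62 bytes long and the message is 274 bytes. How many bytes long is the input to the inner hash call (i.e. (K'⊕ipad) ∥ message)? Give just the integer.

Key is 62 ≤ 64 bytes, zero-padded: |K'| = 64.
Inner input = (K'⊕ipad) ∥ m → 64 + 274 = 338 bytes.

338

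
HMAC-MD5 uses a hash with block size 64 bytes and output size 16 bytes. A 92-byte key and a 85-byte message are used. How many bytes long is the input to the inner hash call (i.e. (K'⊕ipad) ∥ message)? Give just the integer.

Key is 92 > 64 bytes, so it is hashed to 16 bytes then zero-padded to 64: |K'| = 64.
Inner input = (K'⊕ipad) ∥ m → 64 + 85 = 149 bytes.

149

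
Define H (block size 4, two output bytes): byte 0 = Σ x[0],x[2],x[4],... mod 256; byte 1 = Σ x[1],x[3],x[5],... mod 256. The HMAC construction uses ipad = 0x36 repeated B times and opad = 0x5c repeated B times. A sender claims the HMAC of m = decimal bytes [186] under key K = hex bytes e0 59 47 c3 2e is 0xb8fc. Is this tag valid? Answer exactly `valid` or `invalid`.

valid

Key hex bytes e0 59 47 c3 2e is 5 bytes > B = 4, so hash it first: H(key) = 55 1c, then zero-pad to 4 bytes: K' = 55 1c 00 00.
K' ⊕ ipad = 63 2a 36 36; K' ⊕ opad = 09 40 5c 5c.
Inner hash: even-index sum = 339 mod 256 = 83; odd-index sum = 96 mod 256 = 96 → 53 60.
Outer hash (recomputed tag): even-index sum = 184 mod 256 = 184; odd-index sum = 252 mod 256 = 252 → b8 fc.
Recomputed tag = b8fc; claimed = b8fc → match.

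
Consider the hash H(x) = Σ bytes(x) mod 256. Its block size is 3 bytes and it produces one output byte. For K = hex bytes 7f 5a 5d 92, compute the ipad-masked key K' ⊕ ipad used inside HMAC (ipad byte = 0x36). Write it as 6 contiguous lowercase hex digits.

Key hex bytes 7f 5a 5d 92 is 4 bytes > B = 3, so hash it first: H(key) = c8, then zero-pad to 3 bytes: K' = c8 00 00.
XOR each byte with 0x36: c8⊕36=fe, 00⊕36=36, 00⊕36=36.

fe3636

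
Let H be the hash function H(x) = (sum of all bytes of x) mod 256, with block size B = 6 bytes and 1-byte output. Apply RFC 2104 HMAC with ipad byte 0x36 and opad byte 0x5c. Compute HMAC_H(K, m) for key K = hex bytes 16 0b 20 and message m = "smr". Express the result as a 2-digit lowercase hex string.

98

Key hex bytes 16 0b 20 is 3 bytes ≤ B = 6; zero-pad to 6 bytes: K' = 16 0b 20 00 00 00.
K' ⊕ ipad = 20 3d 16 36 36 36.  K' ⊕ opad = 4a 57 7c 5c 5c 5c.
Inner input = (K'⊕ipad) ∥ m = 20 3d 16 36 36 36 ∥ 73 6d 72.
Inner hash: sum = 32+61+22+54+54+54+115+109+114 = 615; mod 256 = 103 → 67.
Outer input = (K'⊕opad) ∥ inner = 4a 57 7c 5c 5c 5c ∥ 67.
Outer hash (tag): sum = 74+87+124+92+92+92+103 = 664; mod 256 = 152 → 98.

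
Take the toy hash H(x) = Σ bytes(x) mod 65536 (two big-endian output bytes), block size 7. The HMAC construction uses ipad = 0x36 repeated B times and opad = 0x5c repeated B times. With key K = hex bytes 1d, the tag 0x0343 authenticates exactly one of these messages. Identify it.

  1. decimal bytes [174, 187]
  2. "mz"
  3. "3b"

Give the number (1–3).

1

Key hex bytes 1d is 1 byte ≤ B = 7; zero-pad to 7 bytes: K' = 1d 00 00 00 00 00 00.
K' ⊕ ipad = 2b 36 36 36 36 36 36; K' ⊕ opad = 41 5c 5c 5c 5c 5c 5c.
m1: inner = H(2b 36 36 36 36 36 36 ae bb) = 02 d8; tag = H(41 5c 5c 5c 5c 5c 5c 02 d8) = 0343 ← matches
m2: inner = H(2b 36 36 36 36 36 36 6d 7a) = 02 56; tag = H(41 5c 5c 5c 5c 5c 5c 02 56) = 02c1
m3: inner = H(2b 36 36 36 36 36 36 33 62) = 02 04; tag = H(41 5c 5c 5c 5c 5c 5c 02 04) = 026f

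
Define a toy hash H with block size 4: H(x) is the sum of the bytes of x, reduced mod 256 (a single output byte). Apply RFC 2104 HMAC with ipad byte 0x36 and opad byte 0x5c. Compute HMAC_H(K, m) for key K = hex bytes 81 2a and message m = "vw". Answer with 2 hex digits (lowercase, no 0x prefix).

37

Key hex bytes 81 2a is 2 bytes ≤ B = 4; zero-pad to 4 bytes: K' = 81 2a 00 00.
K' ⊕ ipad = b7 1c 36 36.  K' ⊕ opad = dd 76 5c 5c.
Inner input = (K'⊕ipad) ∥ m = b7 1c 36 36 ∥ 76 77.
Inner hash: sum = 183+28+54+54+118+119 = 556; mod 256 = 44 → 2c.
Outer input = (K'⊕opad) ∥ inner = dd 76 5c 5c ∥ 2c.
Outer hash (tag): sum = 221+118+92+92+44 = 567; mod 256 = 55 → 37.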